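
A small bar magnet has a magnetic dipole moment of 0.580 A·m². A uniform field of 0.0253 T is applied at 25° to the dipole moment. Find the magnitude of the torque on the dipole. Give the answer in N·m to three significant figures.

τ ≈ 0.00620 N·m

Torque on a magnetic dipole: τ = mB sinθ.
τ = (0.580)(0.0253)·sin25° = 0.006202 N·m.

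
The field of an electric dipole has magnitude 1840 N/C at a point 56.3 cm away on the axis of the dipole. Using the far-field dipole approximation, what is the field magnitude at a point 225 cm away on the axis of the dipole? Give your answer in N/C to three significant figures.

E ≈ 28.8 N/C

Dipole fields scale as 1/r³ in the far field; the geometry is the same at both points.
E₂ = E₁ · (r₁/r₂)³ = 1840 · (56.3/225)³.
(r₁/r₂)³ = (0.2502)³ = 0.01567.
E₂ ≈ 28.83 N/C.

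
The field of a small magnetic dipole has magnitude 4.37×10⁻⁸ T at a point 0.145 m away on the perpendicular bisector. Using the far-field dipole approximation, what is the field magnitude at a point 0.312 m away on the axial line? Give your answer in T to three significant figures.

B ≈ 8.77×10⁻⁹ T

Dipole fields scale as 1/r³ in the far field.
The axial field is twice the equatorial field at the same r, so the geometry factor is 2/1.
B₂ = B₁ · (2/1) · (r₁/r₂)³ = 4.37×10⁻⁸ · 2 · (0.145/0.312)³.
(r₁/r₂)³ = (0.4647)³ = 0.1004.
B₂ ≈ 8.773×10⁻⁹ T.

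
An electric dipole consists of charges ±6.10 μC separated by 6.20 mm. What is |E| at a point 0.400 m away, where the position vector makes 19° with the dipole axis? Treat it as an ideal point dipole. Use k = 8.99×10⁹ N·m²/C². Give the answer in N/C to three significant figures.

Dipole moment p = qd = (6.10×10⁻⁶ C)(0.00620 m) = 3.782×10⁻⁸ C·m.
At angle θ the dipole field magnitude is E = (kp/r³)·√(1 + 3cos²θ).
kp/r³ = (8.99×10⁹)(3.782×10⁻⁸) / (0.400)³ = 5313 N/C.
√(1 + 3cos²19°) = √(1 + 3·0.8940) = √3.6820 ≈ 1.9189.
E ≈ 5313 × 1.919 = 1.019×10⁴ N/C.

E ≈ 1.02×10⁴ N/C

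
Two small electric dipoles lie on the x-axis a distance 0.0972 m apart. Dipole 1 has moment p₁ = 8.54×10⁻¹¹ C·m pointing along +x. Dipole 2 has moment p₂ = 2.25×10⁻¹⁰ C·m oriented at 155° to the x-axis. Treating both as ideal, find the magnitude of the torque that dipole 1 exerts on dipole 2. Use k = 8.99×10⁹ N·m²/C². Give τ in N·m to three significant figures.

The second dipole sits on the axis of the first, so the field there is axial: E₁ = 2kp₁/r³ along +x.
E₁ = 2(8.99×10⁹)(8.54×10⁻¹¹)/(0.0972)³ = 1672 N/C.
Torque on the second dipole: τ = p₂ E₁ sinθ.
τ = (2.25×10⁻¹⁰)(1672)·sin155° = 1.590×10⁻⁷ N·m.

τ ≈ 1.59×10⁻⁷ N·m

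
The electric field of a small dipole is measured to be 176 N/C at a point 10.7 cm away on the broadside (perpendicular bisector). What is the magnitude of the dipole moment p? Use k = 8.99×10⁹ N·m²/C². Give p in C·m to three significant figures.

p ≈ 2.40×10⁻¹¹ C·m

In the equatorial plane E = kp/r³, so p = Er³/(k).
p = (176)·(0.107)³ / (8.99×10⁹) = 2.398×10⁻¹¹ C·m.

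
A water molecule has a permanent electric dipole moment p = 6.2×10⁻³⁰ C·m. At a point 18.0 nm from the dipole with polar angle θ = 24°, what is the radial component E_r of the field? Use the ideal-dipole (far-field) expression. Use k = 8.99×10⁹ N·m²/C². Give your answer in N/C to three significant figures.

E_r ≈ 1.75×10⁴ N/C

For a dipole, E_r = (2kp cosθ)/r³.
kp/r³ = (8.99×10⁹)(6.20×10⁻³⁰)/(1.80×10⁻⁸)³ = 9557 N/C.
E_r = 2·9557·cos24° = 1.746×10⁴ N/C.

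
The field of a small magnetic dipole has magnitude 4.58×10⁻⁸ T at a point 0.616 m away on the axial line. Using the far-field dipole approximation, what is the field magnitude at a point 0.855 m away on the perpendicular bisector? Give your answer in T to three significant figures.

B ≈ 8.56×10⁻⁹ T

Dipole fields scale as 1/r³ in the far field.
The axial field is twice the equatorial field at the same r, so the geometry factor is 1/2.
B₂ = B₁ · (1/2) · (r₁/r₂)³ = 4.58×10⁻⁸ · 0.5 · (0.616/0.855)³.
(r₁/r₂)³ = (0.7205)³ = 0.374.
B₂ ≈ 8.564×10⁻⁹ T.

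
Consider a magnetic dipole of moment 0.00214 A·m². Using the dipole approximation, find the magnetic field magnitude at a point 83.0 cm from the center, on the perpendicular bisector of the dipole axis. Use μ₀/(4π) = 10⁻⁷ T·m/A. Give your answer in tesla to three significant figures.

B ≈ 3.74×10⁻¹⁰ T

In the equatorial plane B = (μ₀/4π)·m/r³ (half the axial value).
B = (10⁻⁷)·(0.00214) / (0.830)³ = 3.743×10⁻¹⁰ T.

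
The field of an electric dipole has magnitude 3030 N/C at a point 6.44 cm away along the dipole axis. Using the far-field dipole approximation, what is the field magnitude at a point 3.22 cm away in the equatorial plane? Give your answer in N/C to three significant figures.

E ≈ 1.21×10⁴ N/C

Dipole fields scale as 1/r³ in the far field.
The axial field is twice the equatorial field at the same r, so the geometry factor is 1/2.
E₂ = E₁ · (1/2) · (r₁/r₂)³ = 3030 · 0.5 · (6.44/3.22)³.
(r₁/r₂)³ = (2)³ = 8.
E₂ ≈ 1.212×10⁴ N/C.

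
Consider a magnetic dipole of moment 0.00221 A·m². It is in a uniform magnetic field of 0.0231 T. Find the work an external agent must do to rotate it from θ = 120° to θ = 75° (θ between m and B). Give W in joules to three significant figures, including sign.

W_ext = ΔU = −mB cosθ₂ + mB cosθ₁ = mB(cosθ₁ − cosθ₂).
W = (0.00221)(0.0231)·(cos120° − cos75°) = (5.105×10⁻⁵)·(-0.7588) = -3.874×10⁻⁵ J.

W ≈ -3.87×10⁻⁵ J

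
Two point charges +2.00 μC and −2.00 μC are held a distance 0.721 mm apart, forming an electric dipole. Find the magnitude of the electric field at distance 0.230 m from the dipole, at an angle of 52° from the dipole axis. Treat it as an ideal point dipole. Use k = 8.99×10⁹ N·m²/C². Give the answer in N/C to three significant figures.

E ≈ 1560 N/C

Dipole moment p = qd = (2.00×10⁻⁶ C)(7.21×10⁻⁴ m) = 1.442×10⁻⁹ C·m.
At angle θ the dipole field magnitude is E = (kp/r³)·√(1 + 3cos²θ).
kp/r³ = (8.99×10⁹)(1.442×10⁻⁹) / (0.230)³ = 1065 N/C.
√(1 + 3cos²52°) = √(1 + 3·0.3790) = √2.1371 ≈ 1.4619.
E ≈ 1065 × 1.462 = 1558 N/C.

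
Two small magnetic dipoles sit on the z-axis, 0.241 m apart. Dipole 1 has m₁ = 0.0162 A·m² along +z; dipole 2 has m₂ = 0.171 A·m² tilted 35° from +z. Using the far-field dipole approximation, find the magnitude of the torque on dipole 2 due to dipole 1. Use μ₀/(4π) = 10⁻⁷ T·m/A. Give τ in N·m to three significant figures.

τ ≈ 2.27×10⁻⁸ N·m

Dipole B is on the axis of dipole A, so B₁ there is axial: B₁ = (μ₀/4π)·2m₁/r³ along +z.
B₁ = 2(10⁻⁷)(0.0162)/(0.241)³ = 2.315×10⁻⁷ T.
τ = m₂ B₁ sinθ.
τ = (0.171)(2.315×10⁻⁷)·sin35° = 2.270×10⁻⁸ N·m.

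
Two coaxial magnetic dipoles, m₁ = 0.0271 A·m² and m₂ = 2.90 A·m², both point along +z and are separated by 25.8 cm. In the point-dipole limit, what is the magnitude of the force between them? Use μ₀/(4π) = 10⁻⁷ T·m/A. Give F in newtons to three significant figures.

F ≈ 1.06×10⁻⁵ N

On-axis B of dipole 1: B = (μ₀/4π)·2m₁/r³. Force on dipole 2: F = m₂·dB/dr.
dB/dr = −(μ₀/4π)·6m₁/r⁴, so |F| = (μ₀/4π)·6m₁m₂/r⁴.
F = 6(10⁻⁷)(0.0271)(2.90)/(0.258)⁴ = 1.064×10⁻⁵ N.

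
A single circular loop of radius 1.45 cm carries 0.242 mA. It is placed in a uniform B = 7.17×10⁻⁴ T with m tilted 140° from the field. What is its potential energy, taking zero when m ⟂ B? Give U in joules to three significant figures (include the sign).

U ≈ 8.78×10⁻¹¹ J

Magnetic moment m = IA = Iπa² = (2.42×10⁻⁴)·π·(0.0145)² = 1.598×10⁻⁷ A·m².
U = −m·B = −mB cosθ.
U = −(1.598×10⁻⁷)(7.17×10⁻⁴)·cos140° = 8.777×10⁻¹¹ J.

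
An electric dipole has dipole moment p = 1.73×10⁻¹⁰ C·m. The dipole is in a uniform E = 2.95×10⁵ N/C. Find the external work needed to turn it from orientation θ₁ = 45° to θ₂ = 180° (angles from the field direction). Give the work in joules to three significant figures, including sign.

W_ext = ΔU = U(θ₂) − U(θ₁) = −pE cosθ₂ − (−pE cosθ₁) = pE(cosθ₁ − cosθ₂).
W = (1.73×10⁻¹⁰)(2.95×10⁵)·(cos45° − cos180°) = (5.104×10⁻⁵)·(+1.7071) = 8.712×10⁻⁵ J.

W ≈ 8.71×10⁻⁵ J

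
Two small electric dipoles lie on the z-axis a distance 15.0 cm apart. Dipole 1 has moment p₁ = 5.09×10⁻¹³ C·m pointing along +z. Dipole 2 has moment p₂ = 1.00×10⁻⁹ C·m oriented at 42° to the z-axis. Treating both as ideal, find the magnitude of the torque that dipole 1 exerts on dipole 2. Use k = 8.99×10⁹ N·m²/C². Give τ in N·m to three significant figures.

The second dipole sits on the axis of the first, so the field there is axial: E₁ = 2kp₁/r³ along +z.
E₁ = 2(8.99×10⁹)(5.09×10⁻¹³)/(0.150)³ = 2.712 N/C.
Torque on the second dipole: τ = p₂ E₁ sinθ.
τ = (1.00×10⁻⁹)(2.712)·sin42° = 1.814×10⁻⁹ N·m.

τ ≈ 1.81×10⁻⁹ N·m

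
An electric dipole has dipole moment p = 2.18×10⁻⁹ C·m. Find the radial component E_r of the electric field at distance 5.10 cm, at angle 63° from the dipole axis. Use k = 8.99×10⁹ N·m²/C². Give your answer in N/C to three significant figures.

For a dipole, E_r = (2kp cosθ)/r³.
kp/r³ = (8.99×10⁹)(2.18×10⁻⁹)/(0.0510)³ = 1.477×10⁵ N/C.
E_r = 2·1.477×10⁵·cos63° = 1.341×10⁵ N/C.

E_r ≈ 1.34×10⁵ N/C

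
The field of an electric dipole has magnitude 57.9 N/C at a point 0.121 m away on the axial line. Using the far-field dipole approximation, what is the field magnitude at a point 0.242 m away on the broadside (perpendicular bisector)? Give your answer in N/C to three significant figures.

E ≈ 3.62 N/C

Dipole fields scale as 1/r³ in the far field.
The axial field is twice the equatorial field at the same r, so the geometry factor is 1/2.
E₂ = E₁ · (1/2) · (r₁/r₂)³ = 57.9 · 0.5 · (0.121/0.242)³.
(r₁/r₂)³ = (0.5)³ = 0.125.
E₂ ≈ 3.619 N/C.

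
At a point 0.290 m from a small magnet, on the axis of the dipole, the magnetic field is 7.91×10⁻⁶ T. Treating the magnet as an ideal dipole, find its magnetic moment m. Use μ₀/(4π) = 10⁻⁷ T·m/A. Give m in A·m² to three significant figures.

On axis B = (μ₀/4π)·2m/r³, so m = Br³·4π/(μ₀·2).
m = (7.91×10⁻⁶)·(0.290)³ / (2·10⁻⁷) = 0.9646 A·m².

m ≈ 0.965 A·m²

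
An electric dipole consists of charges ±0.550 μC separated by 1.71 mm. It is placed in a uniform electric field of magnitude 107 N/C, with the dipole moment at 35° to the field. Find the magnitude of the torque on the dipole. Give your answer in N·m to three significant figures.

Dipole moment p = qd = (5.50×10⁻⁷ C)(0.00171 m) = 9.405×10⁻¹⁰ C·m.
Torque on an electric dipole: τ = pE sinθ.
τ = (9.405×10⁻¹⁰)(107)·sin35° = 5.772×10⁻⁸ N·m.

τ ≈ 5.77×10⁻⁸ N·m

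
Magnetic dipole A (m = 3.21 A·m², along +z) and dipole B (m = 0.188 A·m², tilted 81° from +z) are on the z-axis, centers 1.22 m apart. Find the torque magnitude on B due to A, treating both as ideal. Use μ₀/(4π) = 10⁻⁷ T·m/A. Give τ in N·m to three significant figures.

τ ≈ 6.56×10⁻⁸ N·m

Dipole B is on the axis of dipole A, so B₁ there is axial: B₁ = (μ₀/4π)·2m₁/r³ along +z.
B₁ = 2(10⁻⁷)(3.21)/(1.22)³ = 3.536×10⁻⁷ T.
τ = m₂ B₁ sinθ.
τ = (0.188)(3.536×10⁻⁷)·sin81° = 6.565×10⁻⁸ N·m.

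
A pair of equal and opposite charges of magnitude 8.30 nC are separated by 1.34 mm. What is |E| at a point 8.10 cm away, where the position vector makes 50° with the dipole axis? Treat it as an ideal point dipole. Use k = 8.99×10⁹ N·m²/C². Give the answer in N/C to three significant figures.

E ≈ 282 N/C

Dipole moment p = qd = (8.30×10⁻⁹ C)(0.00134 m) = 1.112×10⁻¹¹ C·m.
At angle θ the dipole field magnitude is E = (kp/r³)·√(1 + 3cos²θ).
kp/r³ = (8.99×10⁹)(1.112×10⁻¹¹) / (0.0810)³ = 188.1 N/C.
√(1 + 3cos²50°) = √(1 + 3·0.4132) = √2.2395 ≈ 1.4965.
E ≈ 188.1 × 1.497 = 281.5 N/C.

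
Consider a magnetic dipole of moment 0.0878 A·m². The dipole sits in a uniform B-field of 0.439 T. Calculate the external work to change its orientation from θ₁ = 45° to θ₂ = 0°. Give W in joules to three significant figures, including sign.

W ≈ -0.0113 J

W_ext = ΔU = −mB cosθ₂ + mB cosθ₁ = mB(cosθ₁ − cosθ₂).
W = (0.0878)(0.439)·(cos45° − cos0°) = (0.03854)·(-0.2929) = -0.01129 J.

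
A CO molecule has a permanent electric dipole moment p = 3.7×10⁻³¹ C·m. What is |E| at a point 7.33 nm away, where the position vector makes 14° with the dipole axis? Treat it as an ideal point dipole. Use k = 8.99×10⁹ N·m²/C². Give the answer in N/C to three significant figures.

At angle θ the dipole field magnitude is E = (kp/r³)·√(1 + 3cos²θ).
kp/r³ = (8.99×10⁹)(3.70×10⁻³¹) / (7.33×10⁻⁹)³ = 8446 N/C.
√(1 + 3cos²14°) = √(1 + 3·0.9415) = √3.8244 ≈ 1.9556.
E ≈ 8446 × 1.956 = 1.652×10⁴ N/C.

E ≈ 1.65×10⁴ N/C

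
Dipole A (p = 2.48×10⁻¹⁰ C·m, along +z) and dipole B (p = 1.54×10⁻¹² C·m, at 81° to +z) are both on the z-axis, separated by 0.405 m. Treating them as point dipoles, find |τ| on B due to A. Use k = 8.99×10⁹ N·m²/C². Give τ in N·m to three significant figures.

τ ≈ 1.02×10⁻¹⁰ N·m

The second dipole sits on the axis of the first, so the field there is axial: E₁ = 2kp₁/r³ along +z.
E₁ = 2(8.99×10⁹)(2.48×10⁻¹⁰)/(0.405)³ = 67.12 N/C.
Torque on the second dipole: τ = p₂ E₁ sinθ.
τ = (1.54×10⁻¹²)(67.12)·sin81° = 1.021×10⁻¹⁰ N·m.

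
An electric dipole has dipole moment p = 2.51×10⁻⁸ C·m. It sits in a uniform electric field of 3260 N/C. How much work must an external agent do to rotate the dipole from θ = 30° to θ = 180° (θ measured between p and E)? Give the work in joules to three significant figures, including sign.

W ≈ 1.53×10⁻⁴ J

W_ext = ΔU = U(θ₂) − U(θ₁) = −pE cosθ₂ − (−pE cosθ₁) = pE(cosθ₁ − cosθ₂).
W = (2.51×10⁻⁸)(3260)·(cos30° − cos180°) = (8.183×10⁻⁵)·(+1.8660) = 1.527×10⁻⁴ J.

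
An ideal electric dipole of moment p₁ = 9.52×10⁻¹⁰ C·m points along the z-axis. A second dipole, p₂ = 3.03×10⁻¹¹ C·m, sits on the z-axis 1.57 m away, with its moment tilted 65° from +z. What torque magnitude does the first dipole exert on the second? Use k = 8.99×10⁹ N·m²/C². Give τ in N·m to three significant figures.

The second dipole sits on the axis of the first, so the field there is axial: E₁ = 2kp₁/r³ along +z.
E₁ = 2(8.99×10⁹)(9.52×10⁻¹⁰)/(1.57)³ = 4.423 N/C.
Torque on the second dipole: τ = p₂ E₁ sinθ.
τ = (3.03×10⁻¹¹)(4.423)·sin65° = 1.215×10⁻¹⁰ N·m.

τ ≈ 1.21×10⁻¹⁰ N·m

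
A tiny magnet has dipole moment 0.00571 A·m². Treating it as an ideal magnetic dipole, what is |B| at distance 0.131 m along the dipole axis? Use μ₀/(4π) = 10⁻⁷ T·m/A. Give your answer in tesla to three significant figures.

On axis B = (μ₀/4π)·2m/r³.
B = 2·(10⁻⁷)·(0.00571) / (0.131)³ = 5.080×10⁻⁷ T.

B ≈ 5.08×10⁻⁷ T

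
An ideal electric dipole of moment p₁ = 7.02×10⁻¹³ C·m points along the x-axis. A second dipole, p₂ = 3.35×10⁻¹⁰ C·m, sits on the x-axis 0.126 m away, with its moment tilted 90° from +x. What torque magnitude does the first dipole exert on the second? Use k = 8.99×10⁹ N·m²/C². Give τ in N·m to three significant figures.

τ ≈ 2.11×10⁻⁹ N·m

The second dipole sits on the axis of the first, so the field there is axial: E₁ = 2kp₁/r³ along +x.
E₁ = 2(8.99×10⁹)(7.02×10⁻¹³)/(0.126)³ = 6.310 N/C.
Torque on the second dipole: τ = p₂ E₁ sinθ.
τ = (3.35×10⁻¹⁰)(6.310)·sin90° = 2.114×10⁻⁹ N·m.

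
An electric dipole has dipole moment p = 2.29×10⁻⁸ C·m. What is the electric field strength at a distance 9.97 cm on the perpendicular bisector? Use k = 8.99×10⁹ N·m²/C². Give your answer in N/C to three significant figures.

E ≈ 2.08×10⁵ N/C

On the perpendicular bisector E = kp/r³ (half the axial value at the same distance).
E = (8.99×10⁹)(2.29×10⁻⁸) / (0.0997)³ = 2.077×10⁵ N/C.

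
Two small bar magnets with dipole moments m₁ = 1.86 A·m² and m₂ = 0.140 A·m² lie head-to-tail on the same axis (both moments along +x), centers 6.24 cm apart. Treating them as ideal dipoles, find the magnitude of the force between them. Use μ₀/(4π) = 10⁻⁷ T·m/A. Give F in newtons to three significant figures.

On-axis B of dipole 1: B = (μ₀/4π)·2m₁/r³. Force on dipole 2: F = m₂·dB/dr.
dB/dr = −(μ₀/4π)·6m₁/r⁴, so |F| = (μ₀/4π)·6m₁m₂/r⁴.
F = 6(10⁻⁷)(1.86)(0.140)/(0.0624)⁴ = 0.01031 N.

F ≈ 0.0103 N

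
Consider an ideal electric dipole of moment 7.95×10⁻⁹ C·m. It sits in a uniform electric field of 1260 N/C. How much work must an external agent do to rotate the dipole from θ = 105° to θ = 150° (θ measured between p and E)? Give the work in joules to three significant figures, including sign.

W ≈ 6.08×10⁻⁶ J

W_ext = ΔU = U(θ₂) − U(θ₁) = −pE cosθ₂ − (−pE cosθ₁) = pE(cosθ₁ − cosθ₂).
W = (7.95×10⁻⁹)(1260)·(cos105° − cos150°) = (1.002×10⁻⁵)·(+0.6072) = 6.082×10⁻⁶ J.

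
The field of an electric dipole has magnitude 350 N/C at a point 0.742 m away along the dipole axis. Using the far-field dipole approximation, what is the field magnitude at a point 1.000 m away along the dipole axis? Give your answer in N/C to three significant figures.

Dipole fields scale as 1/r³ in the far field; the geometry is the same at both points.
E₂ = E₁ · (r₁/r₂)³ = 350 · (0.742/1.000)³.
(r₁/r₂)³ = (0.742)³ = 0.4085.
E₂ ≈ 143.0 N/C.

E ≈ 143 N/C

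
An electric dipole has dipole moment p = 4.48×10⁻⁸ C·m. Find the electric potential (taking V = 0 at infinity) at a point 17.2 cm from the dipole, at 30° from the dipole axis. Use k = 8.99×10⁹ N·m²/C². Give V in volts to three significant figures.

The dipole potential is V = kp cosθ / r².
V = (8.99×10⁹)(4.48×10⁻⁸)·cos30° / (0.172)² = 1.179×10⁴ V.

V ≈ 1.18×10⁴ V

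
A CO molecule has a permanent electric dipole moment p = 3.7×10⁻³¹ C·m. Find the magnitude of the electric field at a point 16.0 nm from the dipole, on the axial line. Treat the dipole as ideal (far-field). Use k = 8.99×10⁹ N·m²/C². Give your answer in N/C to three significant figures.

On the dipole axis E = 2kp/r³.
E = 2·(8.99×10⁹)(3.70×10⁻³¹) / (1.60×10⁻⁸)³ = 1624 N/C.

E ≈ 1620 N/C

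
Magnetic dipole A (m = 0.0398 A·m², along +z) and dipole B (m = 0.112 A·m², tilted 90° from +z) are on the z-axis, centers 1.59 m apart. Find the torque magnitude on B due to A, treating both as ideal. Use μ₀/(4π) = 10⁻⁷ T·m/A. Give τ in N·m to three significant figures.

Dipole B is on the axis of dipole A, so B₁ there is axial: B₁ = (μ₀/4π)·2m₁/r³ along +z.
B₁ = 2(10⁻⁷)(0.0398)/(1.59)³ = 1.980×10⁻⁹ T.
τ = m₂ B₁ sinθ.
τ = (0.112)(1.980×10⁻⁹)·sin90° = 2.218×10⁻¹⁰ N·m.

τ ≈ 2.22×10⁻¹⁰ N·m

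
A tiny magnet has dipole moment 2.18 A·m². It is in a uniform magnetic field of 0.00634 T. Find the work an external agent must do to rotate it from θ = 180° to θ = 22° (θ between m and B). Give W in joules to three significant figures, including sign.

W ≈ -0.0266 J

W_ext = ΔU = −mB cosθ₂ + mB cosθ₁ = mB(cosθ₁ − cosθ₂).
W = (2.18)(0.00634)·(cos180° − cos22°) = (0.01382)·(-1.9272) = -0.02664 J.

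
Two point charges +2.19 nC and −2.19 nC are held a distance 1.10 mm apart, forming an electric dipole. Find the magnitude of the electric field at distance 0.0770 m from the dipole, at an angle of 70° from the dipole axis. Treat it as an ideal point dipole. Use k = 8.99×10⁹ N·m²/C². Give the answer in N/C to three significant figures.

Dipole moment p = qd = (2.19×10⁻⁹ C)(0.00110 m) = 2.409×10⁻¹² C·m.
At angle θ the dipole field magnitude is E = (kp/r³)·√(1 + 3cos²θ).
kp/r³ = (8.99×10⁹)(2.409×10⁻¹²) / (0.0770)³ = 47.44 N/C.
√(1 + 3cos²70°) = √(1 + 3·0.1170) = √1.3509 ≈ 1.1623.
E ≈ 47.44 × 1.162 = 55.14 N/C.

E ≈ 55.1 N/C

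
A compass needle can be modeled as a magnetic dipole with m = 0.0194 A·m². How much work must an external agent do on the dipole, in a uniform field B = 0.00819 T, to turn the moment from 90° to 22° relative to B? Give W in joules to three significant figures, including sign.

W ≈ -1.47×10⁻⁴ J

W_ext = ΔU = −mB cosθ₂ + mB cosθ₁ = mB(cosθ₁ − cosθ₂).
W = (0.0194)(0.00819)·(cos90° − cos22°) = (1.589×10⁻⁴)·(-0.9272) = -1.473×10⁻⁴ J.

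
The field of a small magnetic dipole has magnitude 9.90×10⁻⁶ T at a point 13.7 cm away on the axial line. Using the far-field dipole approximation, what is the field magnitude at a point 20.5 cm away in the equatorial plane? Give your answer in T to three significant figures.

B ≈ 1.48×10⁻⁶ T

Dipole fields scale as 1/r³ in the far field.
The axial field is twice the equatorial field at the same r, so the geometry factor is 1/2.
B₂ = B₁ · (1/2) · (r₁/r₂)³ = 9.90×10⁻⁶ · 0.5 · (13.7/20.5)³.
(r₁/r₂)³ = (0.6683)³ = 0.2985.
B₂ ≈ 1.477×10⁻⁶ T.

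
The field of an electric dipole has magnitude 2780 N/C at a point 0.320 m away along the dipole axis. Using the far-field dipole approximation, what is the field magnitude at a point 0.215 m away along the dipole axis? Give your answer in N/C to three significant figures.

E ≈ 9170 N/C

Dipole fields scale as 1/r³ in the far field; the geometry is the same at both points.
E₂ = E₁ · (r₁/r₂)³ = 2780 · (0.320/0.215)³.
(r₁/r₂)³ = (1.488)³ = 3.297.
E₂ ≈ 9166 N/C.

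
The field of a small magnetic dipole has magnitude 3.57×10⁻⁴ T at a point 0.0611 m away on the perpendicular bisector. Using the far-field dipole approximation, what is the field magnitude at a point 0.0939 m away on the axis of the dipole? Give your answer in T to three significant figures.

B ≈ 1.97×10⁻⁴ T

Dipole fields scale as 1/r³ in the far field.
The axial field is twice the equatorial field at the same r, so the geometry factor is 2/1.
B₂ = B₁ · (2/1) · (r₁/r₂)³ = 3.57×10⁻⁴ · 2 · (0.0611/0.0939)³.
(r₁/r₂)³ = (0.6507)³ = 0.2755.
B₂ ≈ 1.967×10⁻⁴ T.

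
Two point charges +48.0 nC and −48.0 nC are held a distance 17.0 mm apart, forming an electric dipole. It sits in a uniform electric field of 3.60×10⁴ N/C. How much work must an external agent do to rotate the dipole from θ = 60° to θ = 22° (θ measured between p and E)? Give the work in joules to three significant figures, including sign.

W ≈ -1.25×10⁻⁵ J

Dipole moment p = qd = (4.80×10⁻⁸ C)(0.0170 m) = 8.16×10⁻¹⁰ C·m.
W_ext = ΔU = U(θ₂) − U(θ₁) = −pE cosθ₂ − (−pE cosθ₁) = pE(cosθ₁ − cosθ₂).
W = (8.16×10⁻¹⁰)(3.60×10⁴)·(cos60° − cos22°) = (2.938×10⁻⁵)·(-0.4272) = -1.255×10⁻⁵ J.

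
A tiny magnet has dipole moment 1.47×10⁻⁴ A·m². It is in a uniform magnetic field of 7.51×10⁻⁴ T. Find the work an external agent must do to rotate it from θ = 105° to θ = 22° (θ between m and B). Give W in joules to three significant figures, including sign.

W ≈ -1.31×10⁻⁷ J

W_ext = ΔU = −mB cosθ₂ + mB cosθ₁ = mB(cosθ₁ − cosθ₂).
W = (1.47×10⁻⁴)(7.51×10⁻⁴)·(cos105° − cos22°) = (1.104×10⁻⁷)·(-1.1860) = -1.309×10⁻⁷ J.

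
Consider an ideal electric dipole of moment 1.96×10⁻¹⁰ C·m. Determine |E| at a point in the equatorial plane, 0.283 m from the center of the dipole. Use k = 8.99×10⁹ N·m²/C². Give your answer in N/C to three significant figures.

E ≈ 77.7 N/C

On the perpendicular bisector E = kp/r³ (half the axial value at the same distance).
E = (8.99×10⁹)(1.96×10⁻¹⁰) / (0.283)³ = 77.74 N/C.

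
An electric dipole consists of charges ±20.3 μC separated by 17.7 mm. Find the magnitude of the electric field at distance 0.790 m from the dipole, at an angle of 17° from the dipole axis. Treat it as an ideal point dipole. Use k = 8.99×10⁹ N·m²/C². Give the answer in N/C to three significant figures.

Dipole moment p = qd = (2.03×10⁻⁵ C)(0.0177 m) = 3.593×10⁻⁷ C·m.
At angle θ the dipole field magnitude is E = (kp/r³)·√(1 + 3cos²θ).
kp/r³ = (8.99×10⁹)(3.593×10⁻⁷) / (0.790)³ = 6551 N/C.
√(1 + 3cos²17°) = √(1 + 3·0.9145) = √3.7436 ≈ 1.9348.
E ≈ 6551 × 1.935 = 1.268×10⁴ N/C.

E ≈ 1.27×10⁴ N/C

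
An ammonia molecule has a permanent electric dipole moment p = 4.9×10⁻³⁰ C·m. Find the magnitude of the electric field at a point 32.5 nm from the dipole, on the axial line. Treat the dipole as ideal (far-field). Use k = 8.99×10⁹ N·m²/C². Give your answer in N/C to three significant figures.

On the dipole axis E = 2kp/r³.
E = 2·(8.99×10⁹)(4.90×10⁻³⁰) / (3.25×10⁻⁸)³ = 2566 N/C.

E ≈ 2570 N/C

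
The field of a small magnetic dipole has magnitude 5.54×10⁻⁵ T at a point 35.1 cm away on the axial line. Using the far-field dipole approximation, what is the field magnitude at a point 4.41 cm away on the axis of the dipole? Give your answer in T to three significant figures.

Dipole fields scale as 1/r³ in the far field; the geometry is the same at both points.
B₂ = B₁ · (r₁/r₂)³ = 5.54×10⁻⁵ · (35.1/4.41)³.
(r₁/r₂)³ = (7.959)³ = 504.2.
B₂ ≈ 0.02793 T.

B ≈ 0.0279 T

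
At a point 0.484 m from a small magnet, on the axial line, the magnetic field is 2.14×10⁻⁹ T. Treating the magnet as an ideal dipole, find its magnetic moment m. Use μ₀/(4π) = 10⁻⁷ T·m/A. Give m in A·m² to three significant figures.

m ≈ 0.00121 A·m²

On axis B = (μ₀/4π)·2m/r³, so m = Br³·4π/(μ₀·2).
m = (2.14×10⁻⁹)·(0.484)³ / (2·10⁻⁷) = 0.001213 A·m².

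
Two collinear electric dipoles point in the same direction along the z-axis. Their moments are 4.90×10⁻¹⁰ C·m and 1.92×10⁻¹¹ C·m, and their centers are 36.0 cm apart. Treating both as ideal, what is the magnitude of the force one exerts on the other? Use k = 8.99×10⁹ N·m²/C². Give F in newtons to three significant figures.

On-axis field of dipole 1 at distance r: E = 2kp₁/r³. Force on dipole 2 is F = p₂·dE/dr (gradient along axis).
dE/dr = −6kp₁/r⁴, so |F| = 6kp₁p₂/r⁴ (attractive for aligned moments).
F = 6(8.99×10⁹)(4.90×10⁻¹⁰)(1.92×10⁻¹¹)/(0.360)⁴ = 3.021×10⁻⁸ N.

F ≈ 3.02×10⁻⁸ N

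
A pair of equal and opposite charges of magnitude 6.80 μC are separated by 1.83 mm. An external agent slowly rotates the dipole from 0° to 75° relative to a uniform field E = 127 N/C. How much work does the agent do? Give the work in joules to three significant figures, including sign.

Dipole moment p = qd = (6.80×10⁻⁶ C)(0.00183 m) = 1.244×10⁻⁸ C·m.
W_ext = ΔU = U(θ₂) − U(θ₁) = −pE cosθ₂ − (−pE cosθ₁) = pE(cosθ₁ − cosθ₂).
W = (1.244×10⁻⁸)(127)·(cos0° − cos75°) = (1.580×10⁻⁶)·(+0.7412) = 1.171×10⁻⁶ J.

W ≈ 1.17×10⁻⁶ J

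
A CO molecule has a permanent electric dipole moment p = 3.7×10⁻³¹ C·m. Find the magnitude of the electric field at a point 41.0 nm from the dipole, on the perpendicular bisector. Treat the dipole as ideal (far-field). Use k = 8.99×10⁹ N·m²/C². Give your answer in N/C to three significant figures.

E ≈ 48.3 N/C

On the perpendicular bisector E = kp/r³ (half the axial value at the same distance).
E = (8.99×10⁹)(3.70×10⁻³¹) / (4.10×10⁻⁸)³ = 48.26 N/C.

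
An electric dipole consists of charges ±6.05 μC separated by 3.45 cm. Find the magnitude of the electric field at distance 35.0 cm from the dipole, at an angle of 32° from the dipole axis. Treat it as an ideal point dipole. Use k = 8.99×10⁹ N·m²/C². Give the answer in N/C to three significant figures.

Dipole moment p = qd = (6.05×10⁻⁶ C)(0.0345 m) = 2.087×10⁻⁷ C·m.
At angle θ the dipole field magnitude is E = (kp/r³)·√(1 + 3cos²θ).
kp/r³ = (8.99×10⁹)(2.087×10⁻⁷) / (0.350)³ = 4.376×10⁴ N/C.
√(1 + 3cos²32°) = √(1 + 3·0.7192) = √3.1576 ≈ 1.7770.
E ≈ 4.376×10⁴ × 1.777 = 7.776×10⁴ N/C.

E ≈ 7.78×10⁴ N/C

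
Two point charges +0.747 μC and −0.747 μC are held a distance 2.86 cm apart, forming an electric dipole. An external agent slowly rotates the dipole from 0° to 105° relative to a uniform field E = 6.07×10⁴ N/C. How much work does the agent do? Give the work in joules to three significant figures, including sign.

Dipole moment p = qd = (7.47×10⁻⁷ C)(0.0286 m) = 2.136×10⁻⁸ C·m.
W_ext = ΔU = U(θ₂) − U(θ₁) = −pE cosθ₂ − (−pE cosθ₁) = pE(cosθ₁ − cosθ₂).
W = (2.136×10⁻⁸)(6.07×10⁴)·(cos0° − cos105°) = (0.001297)·(+1.2588) = 0.001632 J.

W ≈ 0.00163 J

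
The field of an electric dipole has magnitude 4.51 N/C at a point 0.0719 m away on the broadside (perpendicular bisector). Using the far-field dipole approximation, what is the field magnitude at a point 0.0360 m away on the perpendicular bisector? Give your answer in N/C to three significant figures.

Dipole fields scale as 1/r³ in the far field; the geometry is the same at both points.
E₂ = E₁ · (r₁/r₂)³ = 4.51 · (0.0719/0.0360)³.
(r₁/r₂)³ = (1.997)³ = 7.967.
E₂ ≈ 35.93 N/C.

E ≈ 35.9 N/C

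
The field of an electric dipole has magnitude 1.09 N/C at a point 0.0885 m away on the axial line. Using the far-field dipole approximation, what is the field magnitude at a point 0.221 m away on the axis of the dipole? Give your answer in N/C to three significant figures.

Dipole fields scale as 1/r³ in the far field; the geometry is the same at both points.
E₂ = E₁ · (r₁/r₂)³ = 1.09 · (0.0885/0.221)³.
(r₁/r₂)³ = (0.4005)³ = 0.06422.
E₂ ≈ 0.07000 N/C.

E ≈ 0.0700 N/C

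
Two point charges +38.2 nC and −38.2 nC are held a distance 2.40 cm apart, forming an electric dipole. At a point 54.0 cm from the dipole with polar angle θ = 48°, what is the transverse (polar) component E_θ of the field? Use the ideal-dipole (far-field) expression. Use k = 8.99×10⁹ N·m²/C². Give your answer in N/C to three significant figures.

Dipole moment p = qd = (3.82×10⁻⁸ C)(0.0240 m) = 9.168×10⁻¹⁰ C·m.
For a dipole, E_θ = (kp sinθ)/r³.
kp/r³ = (8.99×10⁹)(9.168×10⁻¹⁰)/(0.540)³ = 52.34 N/C.
E_θ = 52.34·sin48° = 38.90 N/C.

E_θ ≈ 38.9 N/C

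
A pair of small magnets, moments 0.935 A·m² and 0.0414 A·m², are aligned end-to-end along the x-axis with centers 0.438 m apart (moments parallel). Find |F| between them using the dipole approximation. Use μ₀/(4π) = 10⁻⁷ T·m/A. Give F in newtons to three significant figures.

F ≈ 6.31×10⁻⁷ N

On-axis B of dipole 1: B = (μ₀/4π)·2m₁/r³. Force on dipole 2: F = m₂·dB/dr.
dB/dr = −(μ₀/4π)·6m₁/r⁴, so |F| = (μ₀/4π)·6m₁m₂/r⁴.
F = 6(10⁻⁷)(0.935)(0.0414)/(0.438)⁴ = 6.311×10⁻⁷ N.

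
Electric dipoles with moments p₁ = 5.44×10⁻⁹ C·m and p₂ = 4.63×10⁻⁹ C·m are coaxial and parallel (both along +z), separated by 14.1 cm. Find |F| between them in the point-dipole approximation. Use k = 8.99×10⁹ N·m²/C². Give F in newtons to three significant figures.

F ≈ 0.00344 N

On-axis field of dipole 1 at distance r: E = 2kp₁/r³. Force on dipole 2 is F = p₂·dE/dr (gradient along axis).
dE/dr = −6kp₁/r⁴, so |F| = 6kp₁p₂/r⁴ (attractive for aligned moments).
F = 6(8.99×10⁹)(5.44×10⁻⁹)(4.63×10⁻⁹)/(0.141)⁴ = 0.003437 N.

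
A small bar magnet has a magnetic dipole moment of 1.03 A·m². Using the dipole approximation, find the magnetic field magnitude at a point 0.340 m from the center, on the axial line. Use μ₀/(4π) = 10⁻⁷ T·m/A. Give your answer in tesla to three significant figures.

B ≈ 5.24×10⁻⁶ T

On axis B = (μ₀/4π)·2m/r³.
B = 2·(10⁻⁷)·(1.03) / (0.340)³ = 5.241×10⁻⁶ T.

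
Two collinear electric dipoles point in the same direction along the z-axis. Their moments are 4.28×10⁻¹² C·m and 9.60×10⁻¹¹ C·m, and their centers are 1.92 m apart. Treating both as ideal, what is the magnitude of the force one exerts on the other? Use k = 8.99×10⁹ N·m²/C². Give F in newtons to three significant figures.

On-axis field of dipole 1 at distance r: E = 2kp₁/r³. Force on dipole 2 is F = p₂·dE/dr (gradient along axis).
dE/dr = −6kp₁/r⁴, so |F| = 6kp₁p₂/r⁴ (attractive for aligned moments).
F = 6(8.99×10⁹)(4.28×10⁻¹²)(9.60×10⁻¹¹)/(1.92)⁴ = 1.631×10⁻¹² N.

F ≈ 1.63×10⁻¹² N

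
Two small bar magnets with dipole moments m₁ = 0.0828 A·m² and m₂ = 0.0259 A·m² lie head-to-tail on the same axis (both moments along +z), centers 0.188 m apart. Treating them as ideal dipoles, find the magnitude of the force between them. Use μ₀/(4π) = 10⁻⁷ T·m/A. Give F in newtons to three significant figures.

On-axis B of dipole 1: B = (μ₀/4π)·2m₁/r³. Force on dipole 2: F = m₂·dB/dr.
dB/dr = −(μ₀/4π)·6m₁/r⁴, so |F| = (μ₀/4π)·6m₁m₂/r⁴.
F = 6(10⁻⁷)(0.0828)(0.0259)/(0.188)⁴ = 1.030×10⁻⁶ N.

F ≈ 1.03×10⁻⁶ N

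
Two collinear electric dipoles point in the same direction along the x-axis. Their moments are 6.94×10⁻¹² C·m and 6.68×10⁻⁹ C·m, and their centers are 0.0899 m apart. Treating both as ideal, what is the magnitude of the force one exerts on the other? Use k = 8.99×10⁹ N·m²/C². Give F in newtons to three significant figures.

F ≈ 3.83×10⁻⁵ N

On-axis field of dipole 1 at distance r: E = 2kp₁/r³. Force on dipole 2 is F = p₂·dE/dr (gradient along axis).
dE/dr = −6kp₁/r⁴, so |F| = 6kp₁p₂/r⁴ (attractive for aligned moments).
F = 6(8.99×10⁹)(6.94×10⁻¹²)(6.68×10⁻⁹)/(0.0899)⁴ = 3.828×10⁻⁵ N.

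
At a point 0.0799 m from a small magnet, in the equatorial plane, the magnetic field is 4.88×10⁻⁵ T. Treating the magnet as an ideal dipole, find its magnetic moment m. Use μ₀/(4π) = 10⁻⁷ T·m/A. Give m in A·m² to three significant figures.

In the equatorial plane B = (μ₀/4π)·m/r³, so m = Br³·4π/(μ₀).
m = (4.88×10⁻⁵)·(0.0799)³ / (10⁻⁷) = 0.2489 A·m².

m ≈ 0.249 A·m²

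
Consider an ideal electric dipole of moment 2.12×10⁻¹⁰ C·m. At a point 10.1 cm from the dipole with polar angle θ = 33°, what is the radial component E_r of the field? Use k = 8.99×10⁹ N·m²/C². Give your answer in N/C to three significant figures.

E_r ≈ 3100 N/C

For a dipole, E_r = (2kp cosθ)/r³.
kp/r³ = (8.99×10⁹)(2.12×10⁻¹⁰)/(0.101)³ = 1850 N/C.
E_r = 2·1850·cos33° = 3103 N/C.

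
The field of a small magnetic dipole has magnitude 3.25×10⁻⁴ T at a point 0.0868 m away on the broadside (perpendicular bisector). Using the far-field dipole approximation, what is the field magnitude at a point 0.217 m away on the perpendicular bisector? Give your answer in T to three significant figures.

B ≈ 2.08×10⁻⁵ T

Dipole fields scale as 1/r³ in the far field; the geometry is the same at both points.
B₂ = B₁ · (r₁/r₂)³ = 3.25×10⁻⁴ · (0.0868/0.217)³.
(r₁/r₂)³ = (0.4)³ = 0.064.
B₂ ≈ 2.080×10⁻⁵ T.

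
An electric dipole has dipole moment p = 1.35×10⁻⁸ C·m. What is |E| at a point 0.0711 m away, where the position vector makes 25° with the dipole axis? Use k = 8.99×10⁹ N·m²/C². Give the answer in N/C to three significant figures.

E ≈ 6.28×10⁵ N/C

At angle θ the dipole field magnitude is E = (kp/r³)·√(1 + 3cos²θ).
kp/r³ = (8.99×10⁹)(1.35×10⁻⁸) / (0.0711)³ = 3.377×10⁵ N/C.
√(1 + 3cos²25°) = √(1 + 3·0.8214) = √3.4642 ≈ 1.8612.
E ≈ 3.377×10⁵ × 1.861 = 6.285×10⁵ N/C.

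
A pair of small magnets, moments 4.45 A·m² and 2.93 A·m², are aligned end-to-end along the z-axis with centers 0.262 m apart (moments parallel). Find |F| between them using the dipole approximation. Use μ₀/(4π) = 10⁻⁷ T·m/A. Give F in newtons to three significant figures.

On-axis B of dipole 1: B = (μ₀/4π)·2m₁/r³. Force on dipole 2: F = m₂·dB/dr.
dB/dr = −(μ₀/4π)·6m₁/r⁴, so |F| = (μ₀/4π)·6m₁m₂/r⁴.
F = 6(10⁻⁷)(4.45)(2.93)/(0.262)⁴ = 0.001660 N.

F ≈ 0.00166 N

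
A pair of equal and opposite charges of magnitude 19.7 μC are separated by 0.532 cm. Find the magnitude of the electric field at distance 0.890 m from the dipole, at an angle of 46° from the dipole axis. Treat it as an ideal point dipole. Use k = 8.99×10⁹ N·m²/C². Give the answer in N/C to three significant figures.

E ≈ 2090 N/C

Dipole moment p = qd = (1.97×10⁻⁵ C)(0.00532 m) = 1.048×10⁻⁷ C·m.
At angle θ the dipole field magnitude is E = (kp/r³)·√(1 + 3cos²θ).
kp/r³ = (8.99×10⁹)(1.048×10⁻⁷) / (0.890)³ = 1336 N/C.
√(1 + 3cos²46°) = √(1 + 3·0.4826) = √2.4477 ≈ 1.5645.
E ≈ 1336 × 1.564 = 2091 N/C.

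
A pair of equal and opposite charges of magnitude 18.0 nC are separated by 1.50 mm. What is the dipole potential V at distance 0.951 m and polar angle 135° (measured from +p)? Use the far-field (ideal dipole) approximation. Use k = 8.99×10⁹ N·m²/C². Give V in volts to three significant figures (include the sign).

V ≈ -0.190 V

Dipole moment p = qd = (1.80×10⁻⁸ C)(0.00150 m) = 2.70×10⁻¹¹ C·m.
The dipole potential is V = kp cosθ / r².
V = (8.99×10⁹)(2.70×10⁻¹¹)·cos135° / (0.951)² = -0.1898 V.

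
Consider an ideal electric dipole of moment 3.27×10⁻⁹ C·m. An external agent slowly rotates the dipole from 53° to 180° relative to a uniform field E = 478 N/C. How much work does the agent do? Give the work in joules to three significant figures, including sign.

W ≈ 2.50×10⁻⁶ J

W_ext = ΔU = U(θ₂) − U(θ₁) = −pE cosθ₂ − (−pE cosθ₁) = pE(cosθ₁ − cosθ₂).
W = (3.27×10⁻⁹)(478)·(cos53° − cos180°) = (1.563×10⁻⁶)·(+1.6018) = 2.504×10⁻⁶ J.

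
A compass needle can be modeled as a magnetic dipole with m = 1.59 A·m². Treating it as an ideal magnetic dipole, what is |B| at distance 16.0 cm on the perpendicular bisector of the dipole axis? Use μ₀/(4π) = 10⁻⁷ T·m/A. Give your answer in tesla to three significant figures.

B ≈ 3.88×10⁻⁵ T

In the equatorial plane B = (μ₀/4π)·m/r³ (half the axial value).
B = (10⁻⁷)·(1.59) / (0.160)³ = 3.882×10⁻⁵ T.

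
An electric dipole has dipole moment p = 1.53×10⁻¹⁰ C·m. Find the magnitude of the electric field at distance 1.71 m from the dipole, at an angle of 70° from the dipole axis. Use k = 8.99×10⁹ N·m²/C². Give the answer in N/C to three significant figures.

At angle θ the dipole field magnitude is E = (kp/r³)·√(1 + 3cos²θ).
kp/r³ = (8.99×10⁹)(1.53×10⁻¹⁰) / (1.71)³ = 0.2751 N/C.
√(1 + 3cos²70°) = √(1 + 3·0.1170) = √1.3509 ≈ 1.1623.
E ≈ 0.2751 × 1.162 = 0.3197 N/C.

E ≈ 0.320 N/C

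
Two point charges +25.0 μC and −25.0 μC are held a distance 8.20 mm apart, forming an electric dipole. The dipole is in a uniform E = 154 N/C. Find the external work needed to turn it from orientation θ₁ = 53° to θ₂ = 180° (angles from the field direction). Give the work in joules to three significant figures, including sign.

W ≈ 5.06×10⁻⁵ J

Dipole moment p = qd = (2.50×10⁻⁵ C)(0.00820 m) = 2.05×10⁻⁷ C·m.
W_ext = ΔU = U(θ₂) − U(θ₁) = −pE cosθ₂ − (−pE cosθ₁) = pE(cosθ₁ − cosθ₂).
W = (2.05×10⁻⁷)(154)·(cos53° − cos180°) = (3.157×10⁻⁵)·(+1.6018) = 5.057×10⁻⁵ J.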